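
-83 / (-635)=83 / 635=0.13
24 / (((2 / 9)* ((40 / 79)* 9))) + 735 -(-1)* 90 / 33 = 83757 / 110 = 761.43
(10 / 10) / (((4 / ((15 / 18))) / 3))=5 / 8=0.62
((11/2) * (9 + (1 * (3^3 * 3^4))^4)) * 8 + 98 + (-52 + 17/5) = 5032894340093647/5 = 1006578868018729.40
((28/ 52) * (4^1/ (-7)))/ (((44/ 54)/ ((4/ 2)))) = -108/ 143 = -0.76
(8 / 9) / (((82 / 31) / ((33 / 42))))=682 / 2583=0.26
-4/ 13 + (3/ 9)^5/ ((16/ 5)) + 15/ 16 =15949/ 25272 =0.63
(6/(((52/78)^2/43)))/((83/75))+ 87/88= 525.54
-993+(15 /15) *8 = -985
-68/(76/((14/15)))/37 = -238/10545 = -0.02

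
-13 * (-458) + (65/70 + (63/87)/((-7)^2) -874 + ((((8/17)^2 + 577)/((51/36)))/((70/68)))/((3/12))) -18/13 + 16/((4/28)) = 51669394643/7626710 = 6774.79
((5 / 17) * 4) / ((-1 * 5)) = -4 / 17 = -0.24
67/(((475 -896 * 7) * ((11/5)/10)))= -3350/63767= -0.05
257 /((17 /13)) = 3341 /17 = 196.53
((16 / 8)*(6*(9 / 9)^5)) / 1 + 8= 20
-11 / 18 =-0.61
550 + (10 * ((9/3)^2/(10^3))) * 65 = 11117/20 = 555.85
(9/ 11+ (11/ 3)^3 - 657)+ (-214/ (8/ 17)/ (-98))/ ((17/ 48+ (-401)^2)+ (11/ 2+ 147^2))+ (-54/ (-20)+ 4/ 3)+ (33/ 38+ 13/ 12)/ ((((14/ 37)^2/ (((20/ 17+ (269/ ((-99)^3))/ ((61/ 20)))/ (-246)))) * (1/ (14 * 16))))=-18688283632569327923340791/ 30266639628169572166770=-617.45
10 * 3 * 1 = 30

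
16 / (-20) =-4 / 5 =-0.80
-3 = -3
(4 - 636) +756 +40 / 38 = 2376 / 19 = 125.05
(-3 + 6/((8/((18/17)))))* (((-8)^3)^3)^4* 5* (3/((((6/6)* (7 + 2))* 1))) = -20282409603651670423947251286016000/17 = -1193082917861862966114544000000000.00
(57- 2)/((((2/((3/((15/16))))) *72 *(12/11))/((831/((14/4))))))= 33517/126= 266.01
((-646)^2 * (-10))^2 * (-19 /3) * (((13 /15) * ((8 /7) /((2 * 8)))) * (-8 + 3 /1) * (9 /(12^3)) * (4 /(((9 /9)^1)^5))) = 134424071976350 /189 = 711238476065.34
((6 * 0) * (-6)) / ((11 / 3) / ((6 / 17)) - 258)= 0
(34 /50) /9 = 17 /225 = 0.08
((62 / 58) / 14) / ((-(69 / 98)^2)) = -21266 / 138069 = -0.15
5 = 5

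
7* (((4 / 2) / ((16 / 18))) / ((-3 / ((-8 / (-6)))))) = -7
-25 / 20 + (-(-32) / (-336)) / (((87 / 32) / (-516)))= 16.83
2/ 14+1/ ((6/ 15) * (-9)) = -17/ 126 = -0.13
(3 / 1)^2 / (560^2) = 9 / 313600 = 0.00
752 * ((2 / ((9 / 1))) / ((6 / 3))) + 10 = 842 / 9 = 93.56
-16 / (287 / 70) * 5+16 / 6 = -2072 / 123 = -16.85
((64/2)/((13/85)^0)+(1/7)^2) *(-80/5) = -25104/49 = -512.33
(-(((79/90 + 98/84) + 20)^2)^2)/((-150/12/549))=118142598643712/11390625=10371915.38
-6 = -6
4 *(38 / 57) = 8 / 3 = 2.67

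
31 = 31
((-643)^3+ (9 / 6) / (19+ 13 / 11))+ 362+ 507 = -39345332013 / 148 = -265846837.93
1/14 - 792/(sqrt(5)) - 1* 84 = -792* sqrt(5)/5 - 1175/14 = -438.12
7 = 7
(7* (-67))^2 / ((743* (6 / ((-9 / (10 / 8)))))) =-1319766 / 3715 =-355.25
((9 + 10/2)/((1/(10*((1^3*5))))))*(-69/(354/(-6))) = 818.64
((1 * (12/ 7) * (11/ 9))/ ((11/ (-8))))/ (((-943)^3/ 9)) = 96/ 5869932649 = 0.00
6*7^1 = 42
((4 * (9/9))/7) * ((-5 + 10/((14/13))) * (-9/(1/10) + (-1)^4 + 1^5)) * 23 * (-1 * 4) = 971520/49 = 19826.94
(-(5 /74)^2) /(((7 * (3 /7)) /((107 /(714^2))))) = -2675 /8374928688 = -0.00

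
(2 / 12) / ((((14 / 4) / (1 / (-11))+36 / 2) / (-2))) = 2 / 123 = 0.02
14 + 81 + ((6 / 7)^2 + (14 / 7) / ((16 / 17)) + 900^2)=317558361 / 392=810097.86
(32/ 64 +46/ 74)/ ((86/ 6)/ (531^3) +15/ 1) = 37280601459/ 498571902212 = 0.07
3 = 3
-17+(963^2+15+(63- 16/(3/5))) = 2782210/3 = 927403.33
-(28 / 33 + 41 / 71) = -3341 / 2343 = -1.43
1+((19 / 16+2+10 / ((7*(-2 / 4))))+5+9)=1717 / 112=15.33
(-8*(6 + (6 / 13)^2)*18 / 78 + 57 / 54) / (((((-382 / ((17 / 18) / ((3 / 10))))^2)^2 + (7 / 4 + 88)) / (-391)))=16812368777908750 / 895037529137265702747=0.00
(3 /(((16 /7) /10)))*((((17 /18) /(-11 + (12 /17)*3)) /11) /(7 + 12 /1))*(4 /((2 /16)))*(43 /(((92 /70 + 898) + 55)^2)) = -1065615250 /105624198638277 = -0.00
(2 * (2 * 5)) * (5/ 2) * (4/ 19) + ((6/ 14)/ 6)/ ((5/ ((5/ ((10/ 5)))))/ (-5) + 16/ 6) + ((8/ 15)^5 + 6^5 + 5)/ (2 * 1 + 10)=3394291122112/ 5150840625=658.98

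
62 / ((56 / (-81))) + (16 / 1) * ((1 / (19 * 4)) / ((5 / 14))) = -236977 / 2660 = -89.09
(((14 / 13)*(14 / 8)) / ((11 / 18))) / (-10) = -441 / 1430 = -0.31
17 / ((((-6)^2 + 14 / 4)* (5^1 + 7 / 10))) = 0.08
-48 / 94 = -24 / 47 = -0.51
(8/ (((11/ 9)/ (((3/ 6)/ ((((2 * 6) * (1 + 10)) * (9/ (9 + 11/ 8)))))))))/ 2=83/ 5808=0.01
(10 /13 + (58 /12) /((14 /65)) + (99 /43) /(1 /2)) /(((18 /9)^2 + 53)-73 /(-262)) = 171092681 /352334346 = 0.49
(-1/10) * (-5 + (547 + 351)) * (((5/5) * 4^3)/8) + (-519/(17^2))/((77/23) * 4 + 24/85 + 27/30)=-3460832542/4843555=-714.52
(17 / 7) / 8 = 17 / 56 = 0.30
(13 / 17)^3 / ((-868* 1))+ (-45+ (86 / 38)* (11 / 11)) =-3462802751 / 81025196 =-42.74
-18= -18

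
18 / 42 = 3 / 7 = 0.43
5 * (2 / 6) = 1.67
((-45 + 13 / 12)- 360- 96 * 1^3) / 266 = -857 / 456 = -1.88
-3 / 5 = -0.60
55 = 55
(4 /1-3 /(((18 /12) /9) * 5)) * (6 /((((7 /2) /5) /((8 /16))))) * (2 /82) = 12 /287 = 0.04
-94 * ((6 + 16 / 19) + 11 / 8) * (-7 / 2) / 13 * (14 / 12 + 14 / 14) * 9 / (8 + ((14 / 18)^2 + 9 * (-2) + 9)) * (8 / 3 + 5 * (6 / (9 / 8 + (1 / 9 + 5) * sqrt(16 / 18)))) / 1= -930138174945 * sqrt(2) / 19462517 - 14440623997653 / 1245601088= -79180.34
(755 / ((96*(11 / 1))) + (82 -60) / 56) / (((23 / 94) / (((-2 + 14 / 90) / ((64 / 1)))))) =-31945289 / 244823040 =-0.13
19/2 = 9.50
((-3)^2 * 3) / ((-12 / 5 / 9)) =-405 / 4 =-101.25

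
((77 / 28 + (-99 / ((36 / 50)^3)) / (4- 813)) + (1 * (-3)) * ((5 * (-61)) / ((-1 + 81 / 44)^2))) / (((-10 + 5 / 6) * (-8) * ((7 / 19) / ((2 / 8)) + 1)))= 7.15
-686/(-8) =343/4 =85.75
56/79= 0.71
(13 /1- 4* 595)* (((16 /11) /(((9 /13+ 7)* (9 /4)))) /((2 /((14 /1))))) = -382928 /275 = -1392.47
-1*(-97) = 97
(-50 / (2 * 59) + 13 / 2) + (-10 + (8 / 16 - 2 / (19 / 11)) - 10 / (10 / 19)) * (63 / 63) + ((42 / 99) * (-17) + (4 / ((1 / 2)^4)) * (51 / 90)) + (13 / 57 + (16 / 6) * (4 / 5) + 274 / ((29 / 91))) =867.63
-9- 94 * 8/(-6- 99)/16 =-898/105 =-8.55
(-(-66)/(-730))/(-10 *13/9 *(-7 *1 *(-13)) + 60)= 297/4120850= 0.00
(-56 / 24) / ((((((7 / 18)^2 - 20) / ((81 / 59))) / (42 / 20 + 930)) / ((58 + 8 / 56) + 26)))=12657.74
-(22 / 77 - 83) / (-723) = -193 / 1687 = -0.11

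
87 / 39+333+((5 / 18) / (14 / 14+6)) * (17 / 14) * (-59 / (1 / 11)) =6970367 / 22932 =303.96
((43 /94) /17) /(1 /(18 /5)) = 387 /3995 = 0.10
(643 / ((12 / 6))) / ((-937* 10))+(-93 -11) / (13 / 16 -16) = 31027111 / 4553820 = 6.81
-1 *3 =-3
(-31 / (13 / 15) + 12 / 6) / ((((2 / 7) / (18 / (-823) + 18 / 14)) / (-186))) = 297261387 / 10699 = 27784.03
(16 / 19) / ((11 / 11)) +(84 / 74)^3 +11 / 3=17240837 / 2887221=5.97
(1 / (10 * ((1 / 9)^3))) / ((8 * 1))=729 / 80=9.11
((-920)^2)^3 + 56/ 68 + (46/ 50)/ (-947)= 244042729165926400331059/ 402475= 606355001344000000.82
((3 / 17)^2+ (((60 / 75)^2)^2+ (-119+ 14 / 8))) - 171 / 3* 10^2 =-4202644689 / 722500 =-5816.81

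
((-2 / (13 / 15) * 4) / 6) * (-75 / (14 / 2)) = 1500 / 91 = 16.48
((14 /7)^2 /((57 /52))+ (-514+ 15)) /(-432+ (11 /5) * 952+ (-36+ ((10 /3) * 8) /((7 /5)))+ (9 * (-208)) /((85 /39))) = -16799825 /26675164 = -0.63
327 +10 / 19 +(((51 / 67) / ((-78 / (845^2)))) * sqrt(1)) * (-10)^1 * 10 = 887455691 / 1273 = 697137.23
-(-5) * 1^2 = 5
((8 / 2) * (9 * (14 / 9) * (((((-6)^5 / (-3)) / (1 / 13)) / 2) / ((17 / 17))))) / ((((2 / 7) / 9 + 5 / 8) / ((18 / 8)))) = 1069915392 / 331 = 3232372.79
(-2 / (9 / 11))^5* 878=-4524888896 / 59049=-76629.39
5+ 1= 6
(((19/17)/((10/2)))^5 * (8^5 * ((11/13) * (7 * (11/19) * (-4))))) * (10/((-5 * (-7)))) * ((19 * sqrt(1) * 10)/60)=-39270217023488/173045071875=-226.94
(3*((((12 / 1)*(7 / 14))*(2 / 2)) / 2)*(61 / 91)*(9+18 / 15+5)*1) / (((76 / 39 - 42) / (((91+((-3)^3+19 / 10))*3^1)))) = -61866261 / 136675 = -452.65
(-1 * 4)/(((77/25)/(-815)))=1058.44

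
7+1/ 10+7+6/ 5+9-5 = 193/ 10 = 19.30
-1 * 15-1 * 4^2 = -31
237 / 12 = 79 / 4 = 19.75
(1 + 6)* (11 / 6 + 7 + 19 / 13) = 5621 / 78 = 72.06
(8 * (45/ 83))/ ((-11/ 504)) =-181440/ 913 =-198.73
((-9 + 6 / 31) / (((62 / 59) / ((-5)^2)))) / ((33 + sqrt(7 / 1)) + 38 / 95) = -112077875 / 17755436 + 3355625 * sqrt(7) / 17755436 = -5.81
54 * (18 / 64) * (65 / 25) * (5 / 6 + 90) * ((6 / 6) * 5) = 573885 / 32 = 17933.91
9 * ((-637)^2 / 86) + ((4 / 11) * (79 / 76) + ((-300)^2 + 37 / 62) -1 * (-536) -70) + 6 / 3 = 37034783042 / 278597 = 132933.17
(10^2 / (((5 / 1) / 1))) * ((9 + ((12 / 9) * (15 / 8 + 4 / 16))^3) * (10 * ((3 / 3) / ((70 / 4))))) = 68570 / 189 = 362.80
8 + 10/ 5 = 10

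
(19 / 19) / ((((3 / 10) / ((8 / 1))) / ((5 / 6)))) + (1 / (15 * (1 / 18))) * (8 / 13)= 13432 / 585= 22.96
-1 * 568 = -568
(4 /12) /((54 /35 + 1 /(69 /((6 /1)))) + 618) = 805 /1496406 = 0.00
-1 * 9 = -9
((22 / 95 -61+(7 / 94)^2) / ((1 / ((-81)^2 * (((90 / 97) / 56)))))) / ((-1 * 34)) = 3011828080077 / 15503080096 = 194.27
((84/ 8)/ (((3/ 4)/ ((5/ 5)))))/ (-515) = -14/ 515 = -0.03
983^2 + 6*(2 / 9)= 2898871 / 3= 966290.33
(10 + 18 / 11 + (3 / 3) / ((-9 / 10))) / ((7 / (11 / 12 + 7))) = 49495 / 4158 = 11.90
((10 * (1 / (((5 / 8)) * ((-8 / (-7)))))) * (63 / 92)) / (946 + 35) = 49 / 5014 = 0.01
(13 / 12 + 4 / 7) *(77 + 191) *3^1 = 9313 / 7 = 1330.43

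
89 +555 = 644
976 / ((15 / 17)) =16592 / 15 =1106.13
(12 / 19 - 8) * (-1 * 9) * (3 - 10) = -464.21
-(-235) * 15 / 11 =3525 / 11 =320.45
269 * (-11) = -2959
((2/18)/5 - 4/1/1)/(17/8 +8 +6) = -1432/5805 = -0.25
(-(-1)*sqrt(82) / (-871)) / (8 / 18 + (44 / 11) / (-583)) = -5247*sqrt(82) / 1999816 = -0.02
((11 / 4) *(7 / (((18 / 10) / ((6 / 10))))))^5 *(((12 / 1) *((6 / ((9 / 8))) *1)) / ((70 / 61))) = 23587690511 / 38880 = 606679.28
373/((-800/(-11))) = 4103/800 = 5.13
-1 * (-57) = 57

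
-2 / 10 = -1 / 5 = -0.20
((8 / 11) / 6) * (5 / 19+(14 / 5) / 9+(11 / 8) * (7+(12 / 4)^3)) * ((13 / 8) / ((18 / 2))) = 2104037 / 2031480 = 1.04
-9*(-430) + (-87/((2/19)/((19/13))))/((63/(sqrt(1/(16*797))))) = 3870 -10469*sqrt(797)/1740648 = 3869.83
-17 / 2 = -8.50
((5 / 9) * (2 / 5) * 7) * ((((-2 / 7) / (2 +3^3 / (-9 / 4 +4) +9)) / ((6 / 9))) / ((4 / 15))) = -7 / 74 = -0.09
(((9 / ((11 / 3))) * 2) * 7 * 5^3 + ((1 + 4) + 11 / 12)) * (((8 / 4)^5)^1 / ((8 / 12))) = 2271124 / 11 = 206465.82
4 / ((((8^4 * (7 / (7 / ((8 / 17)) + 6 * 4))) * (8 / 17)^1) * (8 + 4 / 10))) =26435 / 19267584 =0.00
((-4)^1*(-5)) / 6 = 10 / 3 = 3.33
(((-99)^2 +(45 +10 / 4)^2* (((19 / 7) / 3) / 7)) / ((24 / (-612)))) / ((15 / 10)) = -100885871 / 588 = -171574.61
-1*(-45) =45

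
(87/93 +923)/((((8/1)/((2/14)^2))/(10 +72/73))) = 5742721/221774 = 25.89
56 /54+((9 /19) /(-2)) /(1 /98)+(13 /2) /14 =-311831 /14364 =-21.71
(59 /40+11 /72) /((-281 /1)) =-293 /50580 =-0.01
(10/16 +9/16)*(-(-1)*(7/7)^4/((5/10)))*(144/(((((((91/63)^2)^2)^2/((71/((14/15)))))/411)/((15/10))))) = 9666046282530195/11420230094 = 846396.81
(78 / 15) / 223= 26 / 1115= 0.02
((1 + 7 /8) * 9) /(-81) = -0.21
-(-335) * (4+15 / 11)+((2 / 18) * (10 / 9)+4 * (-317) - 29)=499.94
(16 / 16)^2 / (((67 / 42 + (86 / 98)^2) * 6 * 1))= 2401 / 34075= 0.07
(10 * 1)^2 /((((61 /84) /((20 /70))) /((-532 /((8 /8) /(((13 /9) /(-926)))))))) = 2766400 /84729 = 32.65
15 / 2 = 7.50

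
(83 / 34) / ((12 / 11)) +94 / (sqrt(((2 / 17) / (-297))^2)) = 96820537 / 408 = 237305.24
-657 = -657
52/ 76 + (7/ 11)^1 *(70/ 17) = 11741/ 3553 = 3.30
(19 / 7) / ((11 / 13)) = 247 / 77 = 3.21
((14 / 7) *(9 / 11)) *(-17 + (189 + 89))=4698 / 11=427.09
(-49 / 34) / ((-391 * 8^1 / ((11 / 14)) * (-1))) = -77 / 212704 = -0.00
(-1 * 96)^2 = 9216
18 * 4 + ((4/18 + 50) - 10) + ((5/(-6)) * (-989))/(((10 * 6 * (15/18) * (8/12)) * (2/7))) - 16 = 182.76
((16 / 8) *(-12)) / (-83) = 24 / 83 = 0.29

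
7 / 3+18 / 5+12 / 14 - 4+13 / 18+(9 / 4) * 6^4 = 1839293 / 630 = 2919.51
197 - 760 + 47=-516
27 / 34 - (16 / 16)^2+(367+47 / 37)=463025 / 1258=368.06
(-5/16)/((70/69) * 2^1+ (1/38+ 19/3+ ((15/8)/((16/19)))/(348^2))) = -47042176/1262785573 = -0.04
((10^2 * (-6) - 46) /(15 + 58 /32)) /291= -10336 /78279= -0.13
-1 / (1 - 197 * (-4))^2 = -1 / 622521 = -0.00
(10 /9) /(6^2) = 5 /162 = 0.03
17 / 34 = 1 / 2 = 0.50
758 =758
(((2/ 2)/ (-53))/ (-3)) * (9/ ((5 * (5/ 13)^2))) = 507/ 6625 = 0.08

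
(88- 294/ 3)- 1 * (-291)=281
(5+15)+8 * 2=36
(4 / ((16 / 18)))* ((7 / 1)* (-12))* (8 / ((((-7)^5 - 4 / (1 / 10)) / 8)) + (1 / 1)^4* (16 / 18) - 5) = 26204430 / 16847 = 1555.44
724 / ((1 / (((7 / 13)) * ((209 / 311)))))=261.99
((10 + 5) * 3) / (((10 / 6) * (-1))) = -27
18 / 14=9 / 7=1.29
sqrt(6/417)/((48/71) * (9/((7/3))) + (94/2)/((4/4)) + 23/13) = 6461 * sqrt(278)/46140494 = 0.00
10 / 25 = 2 / 5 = 0.40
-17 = -17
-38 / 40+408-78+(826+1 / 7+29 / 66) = 1155.63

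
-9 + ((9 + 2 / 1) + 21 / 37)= 95 / 37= 2.57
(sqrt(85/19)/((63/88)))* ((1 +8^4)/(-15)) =-360536* sqrt(1615)/17955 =-806.96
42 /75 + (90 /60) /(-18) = 0.48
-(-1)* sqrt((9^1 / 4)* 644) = 3* sqrt(161) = 38.07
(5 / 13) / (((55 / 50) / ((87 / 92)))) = 2175 / 6578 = 0.33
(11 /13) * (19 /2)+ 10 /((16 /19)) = 2071 /104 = 19.91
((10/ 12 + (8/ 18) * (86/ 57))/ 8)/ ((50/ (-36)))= -1543/ 11400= -0.14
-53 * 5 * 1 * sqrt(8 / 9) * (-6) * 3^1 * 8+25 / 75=1 / 3+25440 * sqrt(2)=35977.93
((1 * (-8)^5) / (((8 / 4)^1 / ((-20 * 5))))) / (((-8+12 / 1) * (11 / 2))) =819200 / 11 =74472.73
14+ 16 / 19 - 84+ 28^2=13582 / 19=714.84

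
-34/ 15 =-2.27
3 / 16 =0.19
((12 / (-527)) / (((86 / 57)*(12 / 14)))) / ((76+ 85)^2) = -57 / 83913683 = -0.00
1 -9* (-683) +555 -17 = 6686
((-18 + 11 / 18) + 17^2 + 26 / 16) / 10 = 19673 / 720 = 27.32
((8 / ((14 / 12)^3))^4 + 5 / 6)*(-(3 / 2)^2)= -1451.25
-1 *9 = -9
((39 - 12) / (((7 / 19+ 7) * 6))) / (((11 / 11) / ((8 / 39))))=57 / 455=0.13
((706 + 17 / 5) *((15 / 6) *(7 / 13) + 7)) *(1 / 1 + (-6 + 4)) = -769699 / 130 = -5920.76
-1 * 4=-4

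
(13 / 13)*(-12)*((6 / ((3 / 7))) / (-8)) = 21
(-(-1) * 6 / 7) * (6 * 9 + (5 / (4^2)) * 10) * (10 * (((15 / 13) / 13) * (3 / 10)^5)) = 999459 / 9464000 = 0.11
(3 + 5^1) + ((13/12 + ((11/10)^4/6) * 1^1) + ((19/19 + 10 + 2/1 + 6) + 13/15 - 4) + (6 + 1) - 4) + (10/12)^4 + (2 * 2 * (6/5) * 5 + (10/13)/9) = 1111162241/21060000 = 52.76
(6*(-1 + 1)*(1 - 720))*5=0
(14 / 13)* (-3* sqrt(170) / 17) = -42* sqrt(170) / 221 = -2.48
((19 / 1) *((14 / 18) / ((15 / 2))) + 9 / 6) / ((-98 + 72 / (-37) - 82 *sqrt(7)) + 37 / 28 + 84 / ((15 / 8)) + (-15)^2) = -206164062160 *sqrt(7) / 12871710552933 - 47818743686 / 1430190061437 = -0.08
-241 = -241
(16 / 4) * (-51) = -204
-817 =-817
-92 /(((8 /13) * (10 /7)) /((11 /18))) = -23023 /360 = -63.95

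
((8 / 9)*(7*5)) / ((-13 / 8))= -2240 / 117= -19.15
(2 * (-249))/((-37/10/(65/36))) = 26975/111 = 243.02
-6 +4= -2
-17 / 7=-2.43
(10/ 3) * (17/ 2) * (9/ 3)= 85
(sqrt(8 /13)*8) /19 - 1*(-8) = 16*sqrt(26) /247 + 8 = 8.33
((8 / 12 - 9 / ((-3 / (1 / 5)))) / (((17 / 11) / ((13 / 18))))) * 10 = 2717 / 459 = 5.92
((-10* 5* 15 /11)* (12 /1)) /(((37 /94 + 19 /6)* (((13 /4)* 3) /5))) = -4230000 /35893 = -117.85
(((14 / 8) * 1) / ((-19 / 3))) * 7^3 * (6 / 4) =-21609 / 152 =-142.16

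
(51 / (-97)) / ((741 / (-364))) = 476 / 1843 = 0.26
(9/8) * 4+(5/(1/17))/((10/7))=64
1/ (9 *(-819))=-1/ 7371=-0.00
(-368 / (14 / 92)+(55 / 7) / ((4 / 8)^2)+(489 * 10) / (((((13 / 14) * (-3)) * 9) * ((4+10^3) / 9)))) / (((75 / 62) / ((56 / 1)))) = -27060836944 / 244725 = -110576.51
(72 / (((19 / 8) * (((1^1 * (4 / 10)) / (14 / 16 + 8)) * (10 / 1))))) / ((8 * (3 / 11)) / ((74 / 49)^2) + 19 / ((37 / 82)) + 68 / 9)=86604309 / 65175890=1.33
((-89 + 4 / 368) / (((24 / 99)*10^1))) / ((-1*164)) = 270171 / 1207040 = 0.22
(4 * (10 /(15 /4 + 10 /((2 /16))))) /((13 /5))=160 /871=0.18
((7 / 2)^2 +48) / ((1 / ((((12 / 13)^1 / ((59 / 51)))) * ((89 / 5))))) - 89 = 2940382 / 3835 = 766.72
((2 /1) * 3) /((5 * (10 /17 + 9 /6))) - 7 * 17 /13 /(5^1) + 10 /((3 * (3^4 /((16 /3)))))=-3487613 /3364335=-1.04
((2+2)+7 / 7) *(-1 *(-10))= 50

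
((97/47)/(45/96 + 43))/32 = 97/65377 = 0.00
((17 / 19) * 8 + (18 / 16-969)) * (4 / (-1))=146029 / 38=3842.87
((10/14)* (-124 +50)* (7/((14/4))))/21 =-740/147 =-5.03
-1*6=-6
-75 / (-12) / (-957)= -25 / 3828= -0.01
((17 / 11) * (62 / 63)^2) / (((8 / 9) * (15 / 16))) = 130696 / 72765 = 1.80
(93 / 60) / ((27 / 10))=31 / 54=0.57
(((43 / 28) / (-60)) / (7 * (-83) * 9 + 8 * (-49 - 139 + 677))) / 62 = 43 / 137178720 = 0.00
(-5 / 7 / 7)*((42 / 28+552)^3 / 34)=-6782860215 / 13328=-508918.08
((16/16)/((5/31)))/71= 0.09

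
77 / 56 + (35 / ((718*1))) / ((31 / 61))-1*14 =-1115489 / 89032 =-12.53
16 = 16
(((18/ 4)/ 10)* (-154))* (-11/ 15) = 2541/ 50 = 50.82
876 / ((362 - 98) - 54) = 146 / 35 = 4.17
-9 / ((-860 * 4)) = 9 / 3440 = 0.00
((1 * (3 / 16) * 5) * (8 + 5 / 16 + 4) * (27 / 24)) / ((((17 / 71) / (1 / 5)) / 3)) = 1132947 / 34816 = 32.54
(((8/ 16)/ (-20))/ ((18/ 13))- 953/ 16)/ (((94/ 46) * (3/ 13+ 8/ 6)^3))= -7.62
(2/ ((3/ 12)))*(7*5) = 280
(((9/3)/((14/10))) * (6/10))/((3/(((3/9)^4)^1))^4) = 1/2711943423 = 0.00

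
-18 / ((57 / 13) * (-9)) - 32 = -1798 / 57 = -31.54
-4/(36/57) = -19/3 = -6.33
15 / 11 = 1.36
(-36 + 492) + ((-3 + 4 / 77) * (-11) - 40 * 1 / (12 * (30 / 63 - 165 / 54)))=222823 / 455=489.72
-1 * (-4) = 4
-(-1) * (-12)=-12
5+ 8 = 13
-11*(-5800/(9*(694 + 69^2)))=12760/9819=1.30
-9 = -9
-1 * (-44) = 44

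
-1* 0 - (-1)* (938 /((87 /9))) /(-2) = -1407 /29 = -48.52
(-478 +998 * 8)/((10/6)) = 22518/5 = 4503.60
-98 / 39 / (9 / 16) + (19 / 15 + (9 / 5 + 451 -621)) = -171.40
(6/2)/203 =3/203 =0.01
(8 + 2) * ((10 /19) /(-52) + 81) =200045 /247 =809.90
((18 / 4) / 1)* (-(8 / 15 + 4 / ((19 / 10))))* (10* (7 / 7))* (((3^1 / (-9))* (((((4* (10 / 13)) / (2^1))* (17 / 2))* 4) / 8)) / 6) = 31960 / 741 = 43.13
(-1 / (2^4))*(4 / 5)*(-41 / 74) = 41 / 1480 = 0.03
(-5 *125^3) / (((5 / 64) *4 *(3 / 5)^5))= -97656250000 / 243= -401877572.02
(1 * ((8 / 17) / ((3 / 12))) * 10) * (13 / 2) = 2080 / 17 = 122.35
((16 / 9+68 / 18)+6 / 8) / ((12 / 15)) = 1135 / 144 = 7.88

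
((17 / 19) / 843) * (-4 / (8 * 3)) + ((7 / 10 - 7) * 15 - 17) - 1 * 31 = -6847276 / 48051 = -142.50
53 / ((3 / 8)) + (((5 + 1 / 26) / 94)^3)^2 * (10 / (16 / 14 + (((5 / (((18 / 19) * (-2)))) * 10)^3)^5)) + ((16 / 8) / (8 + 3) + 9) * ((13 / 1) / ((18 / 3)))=18264619717309700768363655722609773435762885623332244024017743 / 113284926354895240175923435550520735229092165357312452529598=161.23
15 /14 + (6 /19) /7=1.12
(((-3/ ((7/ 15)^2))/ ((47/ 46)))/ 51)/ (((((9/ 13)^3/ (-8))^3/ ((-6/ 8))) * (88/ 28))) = -780491153852800/ 882787805361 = -884.12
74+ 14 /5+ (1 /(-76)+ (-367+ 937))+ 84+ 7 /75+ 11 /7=29224819 /39900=732.45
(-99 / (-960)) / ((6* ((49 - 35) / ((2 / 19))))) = 11 / 85120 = 0.00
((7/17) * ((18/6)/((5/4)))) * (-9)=-756/85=-8.89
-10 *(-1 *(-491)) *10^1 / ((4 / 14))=-171850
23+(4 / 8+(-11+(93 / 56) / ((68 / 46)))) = 13.62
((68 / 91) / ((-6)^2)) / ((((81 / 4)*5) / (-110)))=-1496 / 66339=-0.02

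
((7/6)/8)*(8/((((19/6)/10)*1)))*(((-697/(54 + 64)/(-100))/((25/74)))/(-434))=-25789/17375500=-0.00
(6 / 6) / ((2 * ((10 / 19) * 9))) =19 / 180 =0.11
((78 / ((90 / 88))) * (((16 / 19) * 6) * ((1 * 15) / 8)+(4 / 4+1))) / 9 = 249392 / 2565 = 97.23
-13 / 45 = -0.29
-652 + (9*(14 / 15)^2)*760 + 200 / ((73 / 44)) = 1980836 / 365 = 5426.95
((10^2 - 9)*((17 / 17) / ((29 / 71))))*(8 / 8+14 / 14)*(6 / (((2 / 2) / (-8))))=-620256 / 29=-21388.14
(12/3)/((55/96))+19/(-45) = 6.56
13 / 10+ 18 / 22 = 233 / 110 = 2.12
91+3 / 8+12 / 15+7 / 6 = 11201 / 120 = 93.34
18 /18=1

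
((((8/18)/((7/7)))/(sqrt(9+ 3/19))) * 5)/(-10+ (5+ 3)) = -5 * sqrt(3306)/783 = -0.37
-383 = -383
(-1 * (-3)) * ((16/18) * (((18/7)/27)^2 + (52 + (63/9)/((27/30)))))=210928/1323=159.43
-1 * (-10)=10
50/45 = 10/9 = 1.11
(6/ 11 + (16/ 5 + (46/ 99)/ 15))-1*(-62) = 97678/ 1485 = 65.78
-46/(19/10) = -460/19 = -24.21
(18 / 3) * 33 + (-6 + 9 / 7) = 193.29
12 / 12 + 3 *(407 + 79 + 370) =2569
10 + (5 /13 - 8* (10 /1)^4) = -79989.62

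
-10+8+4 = 2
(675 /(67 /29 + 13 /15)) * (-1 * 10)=-1468125 /691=-2124.64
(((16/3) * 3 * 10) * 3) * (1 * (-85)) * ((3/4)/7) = -30600/7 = -4371.43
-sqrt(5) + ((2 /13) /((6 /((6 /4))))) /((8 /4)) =1 /52-sqrt(5) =-2.22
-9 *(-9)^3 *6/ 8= 19683/ 4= 4920.75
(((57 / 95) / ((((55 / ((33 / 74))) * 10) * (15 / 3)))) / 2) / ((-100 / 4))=-9 / 4625000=-0.00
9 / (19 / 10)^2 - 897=-322917 / 361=-894.51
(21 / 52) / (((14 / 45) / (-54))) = -3645 / 52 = -70.10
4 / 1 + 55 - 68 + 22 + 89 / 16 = 297 / 16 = 18.56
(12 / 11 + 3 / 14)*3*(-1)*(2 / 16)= -603 / 1232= -0.49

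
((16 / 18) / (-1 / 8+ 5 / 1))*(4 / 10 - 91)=-9664 / 585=-16.52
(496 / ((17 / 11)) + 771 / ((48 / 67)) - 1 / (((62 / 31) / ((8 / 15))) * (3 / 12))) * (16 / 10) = 5695933 / 2550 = 2233.70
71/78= 0.91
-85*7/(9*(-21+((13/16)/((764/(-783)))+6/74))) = 269111360/88541991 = 3.04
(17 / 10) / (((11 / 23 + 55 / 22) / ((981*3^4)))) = 31069251 / 685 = 45356.57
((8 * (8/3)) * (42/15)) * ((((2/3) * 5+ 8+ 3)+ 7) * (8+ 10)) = 114688/5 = 22937.60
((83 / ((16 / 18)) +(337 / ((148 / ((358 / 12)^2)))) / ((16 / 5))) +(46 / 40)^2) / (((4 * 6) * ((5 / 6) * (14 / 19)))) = 4211340329 / 85248000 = 49.40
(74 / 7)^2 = 5476 / 49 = 111.76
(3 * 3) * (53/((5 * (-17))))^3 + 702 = 429775857/614125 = 699.82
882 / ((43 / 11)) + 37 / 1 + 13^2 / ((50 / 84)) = 546.55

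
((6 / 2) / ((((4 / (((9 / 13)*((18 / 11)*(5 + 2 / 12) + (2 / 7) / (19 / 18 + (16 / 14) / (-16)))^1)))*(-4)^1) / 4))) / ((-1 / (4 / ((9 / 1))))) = 8946 / 4433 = 2.02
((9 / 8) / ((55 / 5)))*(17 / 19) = 153 / 1672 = 0.09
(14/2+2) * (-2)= -18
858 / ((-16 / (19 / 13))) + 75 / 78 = -8051 / 104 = -77.41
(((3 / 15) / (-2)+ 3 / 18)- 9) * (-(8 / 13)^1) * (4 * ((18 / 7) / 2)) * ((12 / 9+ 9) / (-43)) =-6.79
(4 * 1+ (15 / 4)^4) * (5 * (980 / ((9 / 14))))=442890175 / 288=1537813.11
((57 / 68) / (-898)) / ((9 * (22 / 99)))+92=11235719 / 122128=92.00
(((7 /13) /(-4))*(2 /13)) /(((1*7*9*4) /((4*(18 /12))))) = -1 /2028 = -0.00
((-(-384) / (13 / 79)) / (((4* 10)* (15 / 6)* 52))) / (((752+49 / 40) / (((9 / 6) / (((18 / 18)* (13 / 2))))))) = 15168 / 110322355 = 0.00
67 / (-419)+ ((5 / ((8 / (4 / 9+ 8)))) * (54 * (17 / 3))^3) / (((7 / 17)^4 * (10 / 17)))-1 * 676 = 8996508127794051 / 1006019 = 8942682124.09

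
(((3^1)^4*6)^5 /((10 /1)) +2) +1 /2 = 27113235502201 /10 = 2711323550220.10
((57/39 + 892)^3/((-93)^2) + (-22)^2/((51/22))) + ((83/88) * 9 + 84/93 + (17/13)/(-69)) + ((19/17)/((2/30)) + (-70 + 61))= 54063637738098185/653815758024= 82689.41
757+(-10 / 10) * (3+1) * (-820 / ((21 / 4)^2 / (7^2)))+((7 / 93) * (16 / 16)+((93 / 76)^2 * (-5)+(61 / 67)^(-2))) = 39467781723085 / 5996406384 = 6581.91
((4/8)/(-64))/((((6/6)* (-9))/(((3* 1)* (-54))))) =-9/64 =-0.14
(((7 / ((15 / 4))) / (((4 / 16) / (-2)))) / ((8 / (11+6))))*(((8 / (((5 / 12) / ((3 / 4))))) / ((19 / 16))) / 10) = -91392 / 2375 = -38.48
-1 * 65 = -65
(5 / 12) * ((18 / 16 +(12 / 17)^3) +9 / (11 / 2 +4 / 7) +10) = 2546717 / 471648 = 5.40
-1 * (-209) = 209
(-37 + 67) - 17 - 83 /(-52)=759 /52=14.60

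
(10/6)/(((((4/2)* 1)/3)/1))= 2.50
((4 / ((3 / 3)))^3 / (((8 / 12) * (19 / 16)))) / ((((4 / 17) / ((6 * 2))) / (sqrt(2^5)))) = 313344 * sqrt(2) / 19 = 23322.91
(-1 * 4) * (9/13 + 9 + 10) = -78.77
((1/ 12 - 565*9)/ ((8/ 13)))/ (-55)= 793247/ 5280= 150.24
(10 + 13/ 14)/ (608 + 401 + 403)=0.01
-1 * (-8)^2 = -64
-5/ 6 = -0.83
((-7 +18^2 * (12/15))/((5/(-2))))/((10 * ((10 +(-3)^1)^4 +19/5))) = -1261/300600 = -0.00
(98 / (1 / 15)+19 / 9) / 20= 13249 / 180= 73.61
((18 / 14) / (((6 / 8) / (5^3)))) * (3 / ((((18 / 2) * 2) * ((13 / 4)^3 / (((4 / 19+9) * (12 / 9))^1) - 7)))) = -1600000 / 188371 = -8.49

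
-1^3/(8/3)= -3/8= -0.38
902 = 902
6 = 6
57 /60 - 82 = -1621 /20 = -81.05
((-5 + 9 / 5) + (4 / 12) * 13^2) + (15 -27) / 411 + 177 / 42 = 1649051 / 28770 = 57.32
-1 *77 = -77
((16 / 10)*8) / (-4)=-16 / 5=-3.20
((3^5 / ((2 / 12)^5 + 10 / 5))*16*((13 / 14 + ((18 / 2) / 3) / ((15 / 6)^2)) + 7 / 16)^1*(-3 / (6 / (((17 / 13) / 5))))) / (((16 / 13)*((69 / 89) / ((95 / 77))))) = -2924760801969 / 4820263525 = -606.76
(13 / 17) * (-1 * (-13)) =169 / 17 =9.94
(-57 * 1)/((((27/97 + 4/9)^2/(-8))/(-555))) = -192879607320/398161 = -484426.17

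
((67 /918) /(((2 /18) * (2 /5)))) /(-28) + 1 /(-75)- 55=-55.07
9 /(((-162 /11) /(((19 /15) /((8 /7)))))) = -1463 /2160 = -0.68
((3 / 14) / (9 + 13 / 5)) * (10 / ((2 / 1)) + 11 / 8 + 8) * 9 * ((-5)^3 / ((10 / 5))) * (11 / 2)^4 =-28412690625 / 207872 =-136683.59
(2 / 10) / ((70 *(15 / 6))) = 1 / 875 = 0.00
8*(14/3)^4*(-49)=-15059072/81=-185914.47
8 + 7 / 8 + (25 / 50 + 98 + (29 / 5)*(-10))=395 / 8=49.38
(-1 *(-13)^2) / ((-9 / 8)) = 1352 / 9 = 150.22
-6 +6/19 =-108/19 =-5.68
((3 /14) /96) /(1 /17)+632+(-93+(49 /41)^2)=407018657 /753088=540.47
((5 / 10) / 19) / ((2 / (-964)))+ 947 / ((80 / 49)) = 862377 / 1520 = 567.35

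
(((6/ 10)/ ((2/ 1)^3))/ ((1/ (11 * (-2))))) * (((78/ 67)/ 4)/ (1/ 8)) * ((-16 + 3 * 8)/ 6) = -1716/ 335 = -5.12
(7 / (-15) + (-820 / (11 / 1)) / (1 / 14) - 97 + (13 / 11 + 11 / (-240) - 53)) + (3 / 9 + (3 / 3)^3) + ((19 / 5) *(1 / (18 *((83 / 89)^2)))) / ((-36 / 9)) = -65019894949 / 54560880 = -1191.69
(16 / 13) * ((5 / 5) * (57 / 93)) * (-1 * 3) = -912 / 403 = -2.26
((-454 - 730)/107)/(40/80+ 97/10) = -5920/5457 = -1.08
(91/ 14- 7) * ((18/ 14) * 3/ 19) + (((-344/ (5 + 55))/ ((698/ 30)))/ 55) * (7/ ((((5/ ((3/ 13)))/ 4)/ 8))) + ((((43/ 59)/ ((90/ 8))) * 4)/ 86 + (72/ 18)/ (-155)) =-932096922077/ 5463102194550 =-0.17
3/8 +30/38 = 1.16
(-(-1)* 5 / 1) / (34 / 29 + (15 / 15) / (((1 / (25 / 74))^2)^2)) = 4348053520 / 1030871709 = 4.22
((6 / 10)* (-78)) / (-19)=234 / 95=2.46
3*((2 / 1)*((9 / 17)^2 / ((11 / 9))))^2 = 6377292 / 10106041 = 0.63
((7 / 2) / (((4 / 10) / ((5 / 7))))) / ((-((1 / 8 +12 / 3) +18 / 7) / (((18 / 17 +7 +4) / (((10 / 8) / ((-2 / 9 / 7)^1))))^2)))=-215168 / 2457945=-0.09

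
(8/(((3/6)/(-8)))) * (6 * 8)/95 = -6144/95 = -64.67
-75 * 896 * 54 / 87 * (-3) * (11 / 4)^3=75467700 / 29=2602334.48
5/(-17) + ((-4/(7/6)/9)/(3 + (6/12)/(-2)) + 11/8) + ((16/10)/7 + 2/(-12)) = 52583/52360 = 1.00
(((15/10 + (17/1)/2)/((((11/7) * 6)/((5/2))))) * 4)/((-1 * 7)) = -50/33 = -1.52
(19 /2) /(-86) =-19 /172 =-0.11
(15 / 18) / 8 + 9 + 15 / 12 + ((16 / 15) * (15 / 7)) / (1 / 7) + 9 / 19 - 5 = 19907 / 912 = 21.83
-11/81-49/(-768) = -1493/20736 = -0.07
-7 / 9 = -0.78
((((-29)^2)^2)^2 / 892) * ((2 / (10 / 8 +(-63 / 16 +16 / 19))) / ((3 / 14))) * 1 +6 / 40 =-2836394455.57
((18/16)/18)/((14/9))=9/224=0.04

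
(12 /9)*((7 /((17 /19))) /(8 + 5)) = 532 /663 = 0.80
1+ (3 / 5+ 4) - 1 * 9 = -17 / 5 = -3.40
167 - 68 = 99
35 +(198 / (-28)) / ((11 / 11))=391 / 14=27.93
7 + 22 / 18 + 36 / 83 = 6466 / 747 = 8.66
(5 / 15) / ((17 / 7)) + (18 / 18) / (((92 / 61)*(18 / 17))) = 21493 / 28152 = 0.76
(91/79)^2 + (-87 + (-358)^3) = -286354540278/6241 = -45882797.67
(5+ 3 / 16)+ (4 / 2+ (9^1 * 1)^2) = 1411 / 16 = 88.19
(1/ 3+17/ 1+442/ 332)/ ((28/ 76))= 50.66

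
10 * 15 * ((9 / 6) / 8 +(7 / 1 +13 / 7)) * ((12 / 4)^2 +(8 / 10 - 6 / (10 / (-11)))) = 622995 / 28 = 22249.82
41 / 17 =2.41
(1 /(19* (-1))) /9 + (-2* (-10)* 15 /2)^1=25649 /171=149.99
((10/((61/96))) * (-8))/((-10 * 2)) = 6.30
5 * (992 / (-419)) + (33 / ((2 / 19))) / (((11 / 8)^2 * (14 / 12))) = 4203616 / 32263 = 130.29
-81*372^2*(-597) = 6691835088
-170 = -170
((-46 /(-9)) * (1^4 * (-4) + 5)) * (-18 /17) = -92 /17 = -5.41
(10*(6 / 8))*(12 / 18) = 5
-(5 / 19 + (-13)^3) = 41738 / 19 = 2196.74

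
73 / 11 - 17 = -114 / 11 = -10.36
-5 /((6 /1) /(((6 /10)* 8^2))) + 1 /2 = -63 /2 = -31.50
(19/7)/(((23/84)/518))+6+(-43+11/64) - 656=4442.13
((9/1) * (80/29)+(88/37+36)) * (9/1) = 610380/1073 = 568.85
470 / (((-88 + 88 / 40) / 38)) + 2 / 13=-89234 / 429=-208.00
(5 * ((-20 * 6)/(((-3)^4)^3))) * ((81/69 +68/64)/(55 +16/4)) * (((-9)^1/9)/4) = 20575/1923107832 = 0.00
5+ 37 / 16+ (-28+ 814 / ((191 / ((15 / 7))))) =-247187 / 21392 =-11.56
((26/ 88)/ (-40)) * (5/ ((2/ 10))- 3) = -13/ 80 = -0.16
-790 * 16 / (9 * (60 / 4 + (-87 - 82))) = 6320 / 693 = 9.12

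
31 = 31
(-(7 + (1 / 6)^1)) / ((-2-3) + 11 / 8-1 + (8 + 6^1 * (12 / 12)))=-0.76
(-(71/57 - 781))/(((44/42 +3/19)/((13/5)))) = 1681.74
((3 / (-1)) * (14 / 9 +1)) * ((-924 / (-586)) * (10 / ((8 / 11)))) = -166.22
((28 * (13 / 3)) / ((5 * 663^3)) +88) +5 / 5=89.00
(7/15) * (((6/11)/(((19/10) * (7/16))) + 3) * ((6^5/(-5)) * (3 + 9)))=-166375296/5225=-31842.16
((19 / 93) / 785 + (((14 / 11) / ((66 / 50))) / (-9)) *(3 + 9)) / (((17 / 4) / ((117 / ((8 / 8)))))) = -1771229356 / 50057095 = -35.38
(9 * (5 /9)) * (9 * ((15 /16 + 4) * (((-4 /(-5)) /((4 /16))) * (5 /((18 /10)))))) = 1975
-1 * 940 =-940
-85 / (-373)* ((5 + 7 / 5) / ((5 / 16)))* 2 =17408 / 1865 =9.33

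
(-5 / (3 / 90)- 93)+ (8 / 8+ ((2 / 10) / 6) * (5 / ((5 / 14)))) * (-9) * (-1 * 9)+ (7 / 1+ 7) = -551 / 5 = -110.20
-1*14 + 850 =836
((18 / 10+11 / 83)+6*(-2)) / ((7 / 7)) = -4178 / 415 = -10.07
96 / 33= 2.91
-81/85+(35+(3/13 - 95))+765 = 778227/1105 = 704.28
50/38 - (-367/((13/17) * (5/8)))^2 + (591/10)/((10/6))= -94659989919/160550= -589598.19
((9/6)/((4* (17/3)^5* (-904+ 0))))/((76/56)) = -0.00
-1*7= -7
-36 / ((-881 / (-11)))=-396 / 881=-0.45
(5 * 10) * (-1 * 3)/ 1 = -150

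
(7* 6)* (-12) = -504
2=2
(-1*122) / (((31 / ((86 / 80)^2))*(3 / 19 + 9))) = -2142991 / 4315200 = -0.50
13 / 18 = 0.72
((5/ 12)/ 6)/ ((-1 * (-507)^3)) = 5/ 9383316696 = 0.00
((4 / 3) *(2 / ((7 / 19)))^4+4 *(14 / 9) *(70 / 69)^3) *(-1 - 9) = -82659497146880 / 7098750981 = -11644.23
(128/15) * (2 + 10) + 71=173.40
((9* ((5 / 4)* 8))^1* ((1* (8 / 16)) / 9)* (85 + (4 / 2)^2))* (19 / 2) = 8455 / 2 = 4227.50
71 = 71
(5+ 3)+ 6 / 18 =25 / 3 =8.33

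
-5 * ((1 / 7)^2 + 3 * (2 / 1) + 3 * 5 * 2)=-8825 / 49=-180.10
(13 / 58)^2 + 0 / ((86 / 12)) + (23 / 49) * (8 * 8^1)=4960089 / 164836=30.09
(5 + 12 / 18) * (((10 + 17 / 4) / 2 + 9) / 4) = 731 / 32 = 22.84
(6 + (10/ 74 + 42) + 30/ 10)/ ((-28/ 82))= -38786/ 259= -149.75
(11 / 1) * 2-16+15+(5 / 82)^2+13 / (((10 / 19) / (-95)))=-15636637 / 6724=-2325.50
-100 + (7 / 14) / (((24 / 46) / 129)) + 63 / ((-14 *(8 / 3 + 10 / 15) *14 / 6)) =23.05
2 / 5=0.40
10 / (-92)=-5 / 46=-0.11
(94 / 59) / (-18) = -47 / 531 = -0.09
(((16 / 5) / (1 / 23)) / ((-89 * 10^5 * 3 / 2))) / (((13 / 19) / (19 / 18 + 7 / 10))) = -0.00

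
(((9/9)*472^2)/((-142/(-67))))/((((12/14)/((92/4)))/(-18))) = -3604756512/71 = -50771218.48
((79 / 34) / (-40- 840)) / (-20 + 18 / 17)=79 / 566720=0.00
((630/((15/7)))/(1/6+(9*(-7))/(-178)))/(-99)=-8722/1529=-5.70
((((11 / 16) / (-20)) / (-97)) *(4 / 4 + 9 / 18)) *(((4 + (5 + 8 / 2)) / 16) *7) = 3003 / 993280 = 0.00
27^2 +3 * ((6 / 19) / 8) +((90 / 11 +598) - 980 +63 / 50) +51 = 8518009 / 20900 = 407.56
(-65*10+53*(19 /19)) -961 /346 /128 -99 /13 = -348116173 /575744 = -604.64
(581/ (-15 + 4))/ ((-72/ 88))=581/ 9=64.56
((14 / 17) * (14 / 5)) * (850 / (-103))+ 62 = 4426 / 103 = 42.97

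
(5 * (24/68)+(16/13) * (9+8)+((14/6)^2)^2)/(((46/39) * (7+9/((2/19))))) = 187351/390609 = 0.48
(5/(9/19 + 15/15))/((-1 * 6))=-95/168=-0.57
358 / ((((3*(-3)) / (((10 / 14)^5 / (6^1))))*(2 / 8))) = -2237500 / 453789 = -4.93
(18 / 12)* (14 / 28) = 3 / 4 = 0.75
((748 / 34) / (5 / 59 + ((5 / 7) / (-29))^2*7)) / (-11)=-347333 / 15455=-22.47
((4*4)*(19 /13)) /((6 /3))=152 /13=11.69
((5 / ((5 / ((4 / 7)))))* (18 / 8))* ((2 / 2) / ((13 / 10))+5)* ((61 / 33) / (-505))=-2745 / 101101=-0.03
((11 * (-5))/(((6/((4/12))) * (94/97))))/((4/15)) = -11.82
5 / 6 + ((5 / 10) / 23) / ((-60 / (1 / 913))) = 2099899 / 2519880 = 0.83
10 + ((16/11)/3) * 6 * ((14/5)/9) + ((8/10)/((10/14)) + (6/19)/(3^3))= 62892/5225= 12.04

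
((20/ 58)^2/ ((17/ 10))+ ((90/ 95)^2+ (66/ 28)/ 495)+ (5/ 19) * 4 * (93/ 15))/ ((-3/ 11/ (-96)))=2639.48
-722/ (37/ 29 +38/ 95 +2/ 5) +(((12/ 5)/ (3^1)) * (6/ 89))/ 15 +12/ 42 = -232741492/ 669725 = -347.52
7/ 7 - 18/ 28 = 5/ 14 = 0.36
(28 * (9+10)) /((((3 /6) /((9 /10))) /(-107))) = -512316 /5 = -102463.20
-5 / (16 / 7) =-35 / 16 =-2.19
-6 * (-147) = 882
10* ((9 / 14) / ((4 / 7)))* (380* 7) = 29925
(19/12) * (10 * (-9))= -142.50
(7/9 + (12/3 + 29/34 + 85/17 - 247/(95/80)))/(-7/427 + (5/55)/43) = 1742576935/126072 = 13822.08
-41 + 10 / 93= -3803 / 93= -40.89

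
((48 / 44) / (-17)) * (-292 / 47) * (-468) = -1639872 / 8789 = -186.58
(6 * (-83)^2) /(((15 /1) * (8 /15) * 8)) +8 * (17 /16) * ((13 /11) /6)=683779 /1056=647.52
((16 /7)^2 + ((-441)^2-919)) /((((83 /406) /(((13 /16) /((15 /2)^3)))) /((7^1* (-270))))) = -7151534676 /2075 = -3446522.74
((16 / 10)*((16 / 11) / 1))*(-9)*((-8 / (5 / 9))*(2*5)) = 165888 / 55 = 3016.15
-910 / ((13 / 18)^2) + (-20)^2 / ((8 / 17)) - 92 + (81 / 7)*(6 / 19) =-1699540 / 1729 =-982.96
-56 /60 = -14 /15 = -0.93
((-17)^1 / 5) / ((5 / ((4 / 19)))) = -68 / 475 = -0.14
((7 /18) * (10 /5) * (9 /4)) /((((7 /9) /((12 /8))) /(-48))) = -162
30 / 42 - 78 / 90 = -16 / 105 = -0.15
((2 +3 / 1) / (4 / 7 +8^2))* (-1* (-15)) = 525 / 452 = 1.16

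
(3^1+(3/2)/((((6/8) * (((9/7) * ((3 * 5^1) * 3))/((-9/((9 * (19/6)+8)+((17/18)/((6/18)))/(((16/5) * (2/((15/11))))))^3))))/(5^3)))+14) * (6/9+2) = 21813801927683464/481208357778147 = 45.33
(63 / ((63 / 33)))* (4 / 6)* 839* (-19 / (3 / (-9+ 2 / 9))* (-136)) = -3767942288 / 27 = -139553418.07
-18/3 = -6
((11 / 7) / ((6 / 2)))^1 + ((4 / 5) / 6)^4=185737 / 354375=0.52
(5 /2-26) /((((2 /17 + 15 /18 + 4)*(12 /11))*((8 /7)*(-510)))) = 3619 /484800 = 0.01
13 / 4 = 3.25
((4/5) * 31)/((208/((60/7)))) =93/91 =1.02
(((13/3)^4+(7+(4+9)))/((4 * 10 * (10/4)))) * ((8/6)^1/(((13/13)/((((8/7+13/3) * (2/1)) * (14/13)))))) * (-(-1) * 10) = 5553304/9477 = 585.98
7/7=1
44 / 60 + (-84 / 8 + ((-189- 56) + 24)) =-6923 / 30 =-230.77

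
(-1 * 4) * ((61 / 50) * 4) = -488 / 25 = -19.52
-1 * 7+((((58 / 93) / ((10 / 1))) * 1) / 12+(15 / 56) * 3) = -6.19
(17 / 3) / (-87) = -17 / 261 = -0.07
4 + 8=12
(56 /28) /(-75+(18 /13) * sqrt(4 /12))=-8450 /316839 - 52 * sqrt(3) /316839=-0.03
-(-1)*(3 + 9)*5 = 60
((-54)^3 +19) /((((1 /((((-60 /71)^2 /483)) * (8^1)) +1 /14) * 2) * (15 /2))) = -705353600 /5686007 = -124.05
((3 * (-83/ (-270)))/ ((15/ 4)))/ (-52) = -83/ 17550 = -0.00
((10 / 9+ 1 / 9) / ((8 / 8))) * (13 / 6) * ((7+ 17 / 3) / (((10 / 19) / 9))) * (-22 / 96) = -567853 / 4320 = -131.45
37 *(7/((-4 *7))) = -37/4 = -9.25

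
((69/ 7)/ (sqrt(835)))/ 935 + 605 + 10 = 69 * sqrt(835)/ 5465075 + 615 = 615.00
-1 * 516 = -516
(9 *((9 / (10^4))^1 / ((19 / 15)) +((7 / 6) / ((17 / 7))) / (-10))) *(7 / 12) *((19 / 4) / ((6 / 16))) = -642061 / 204000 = -3.15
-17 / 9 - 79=-80.89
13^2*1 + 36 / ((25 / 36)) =220.84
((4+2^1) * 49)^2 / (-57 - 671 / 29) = -89523 / 83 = -1078.59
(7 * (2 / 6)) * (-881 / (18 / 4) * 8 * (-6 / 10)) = 2192.71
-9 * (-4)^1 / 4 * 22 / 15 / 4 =33 / 10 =3.30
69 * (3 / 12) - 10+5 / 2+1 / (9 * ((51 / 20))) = 9.79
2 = 2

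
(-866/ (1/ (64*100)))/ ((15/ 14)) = -5172906.67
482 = 482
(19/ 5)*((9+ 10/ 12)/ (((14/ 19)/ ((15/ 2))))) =380.34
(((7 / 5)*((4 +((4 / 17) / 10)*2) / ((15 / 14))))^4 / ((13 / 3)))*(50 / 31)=2583259699426230272 / 8874921884765625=291.07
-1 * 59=-59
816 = 816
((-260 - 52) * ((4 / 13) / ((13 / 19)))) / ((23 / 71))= -129504 / 299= -433.12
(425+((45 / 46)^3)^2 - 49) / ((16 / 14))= 329.77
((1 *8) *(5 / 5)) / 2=4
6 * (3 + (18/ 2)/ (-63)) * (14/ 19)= 12.63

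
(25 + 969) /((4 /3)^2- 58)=-4473 /253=-17.68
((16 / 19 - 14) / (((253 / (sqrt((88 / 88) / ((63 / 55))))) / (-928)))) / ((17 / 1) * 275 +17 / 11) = 116000 * sqrt(385) / 236041617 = 0.01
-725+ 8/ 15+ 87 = -9562/ 15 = -637.47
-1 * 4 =-4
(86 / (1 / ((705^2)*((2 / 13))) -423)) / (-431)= 85488300 / 181228232047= 0.00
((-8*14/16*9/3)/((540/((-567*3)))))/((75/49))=21609/500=43.22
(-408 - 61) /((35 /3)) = -201 /5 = -40.20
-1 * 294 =-294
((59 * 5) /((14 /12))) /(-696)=-295 /812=-0.36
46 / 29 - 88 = -2506 / 29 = -86.41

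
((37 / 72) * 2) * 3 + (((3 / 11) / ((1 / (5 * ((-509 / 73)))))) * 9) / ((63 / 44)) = -347573 / 6132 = -56.68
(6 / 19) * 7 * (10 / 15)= 28 / 19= 1.47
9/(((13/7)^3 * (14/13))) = 1.30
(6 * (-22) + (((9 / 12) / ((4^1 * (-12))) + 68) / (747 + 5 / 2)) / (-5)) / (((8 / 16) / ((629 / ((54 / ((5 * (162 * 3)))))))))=-179245550691 / 23984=-7473546.98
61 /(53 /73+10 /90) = 40077 /550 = 72.87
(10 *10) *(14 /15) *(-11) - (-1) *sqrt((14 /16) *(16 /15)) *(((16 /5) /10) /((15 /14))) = -3080 /3 + 112 *sqrt(210) /5625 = -1026.38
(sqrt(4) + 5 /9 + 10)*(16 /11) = 1808 /99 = 18.26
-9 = -9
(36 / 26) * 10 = 180 / 13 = 13.85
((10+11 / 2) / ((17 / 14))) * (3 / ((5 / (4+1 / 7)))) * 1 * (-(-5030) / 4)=39899.74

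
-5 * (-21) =105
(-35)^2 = 1225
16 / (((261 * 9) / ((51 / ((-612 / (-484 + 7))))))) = 212 / 783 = 0.27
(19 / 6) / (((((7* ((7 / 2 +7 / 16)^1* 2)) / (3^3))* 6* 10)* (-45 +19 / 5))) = -19 / 30282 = -0.00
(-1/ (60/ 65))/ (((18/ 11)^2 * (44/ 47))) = -6721/ 15552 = -0.43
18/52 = 9/26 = 0.35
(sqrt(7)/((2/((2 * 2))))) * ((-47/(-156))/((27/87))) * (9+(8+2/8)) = 88.61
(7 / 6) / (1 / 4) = 14 / 3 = 4.67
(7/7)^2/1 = 1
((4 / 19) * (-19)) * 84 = -336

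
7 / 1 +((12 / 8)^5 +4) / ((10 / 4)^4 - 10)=6881 / 930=7.40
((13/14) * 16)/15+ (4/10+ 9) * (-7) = -64.81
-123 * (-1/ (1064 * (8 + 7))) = 41/ 5320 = 0.01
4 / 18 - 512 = -511.78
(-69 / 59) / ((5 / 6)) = -414 / 295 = -1.40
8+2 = 10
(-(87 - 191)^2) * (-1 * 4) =43264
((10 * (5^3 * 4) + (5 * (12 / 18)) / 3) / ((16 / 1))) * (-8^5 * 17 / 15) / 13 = -313413632 / 351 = -892916.33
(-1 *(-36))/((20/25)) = 45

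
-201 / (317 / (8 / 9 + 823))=-496805 / 951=-522.40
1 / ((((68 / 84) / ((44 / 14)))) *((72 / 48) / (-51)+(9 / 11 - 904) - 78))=-1452 / 366973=-0.00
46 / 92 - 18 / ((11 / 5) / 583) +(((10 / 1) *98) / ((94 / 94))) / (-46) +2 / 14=-1542593 / 322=-4790.66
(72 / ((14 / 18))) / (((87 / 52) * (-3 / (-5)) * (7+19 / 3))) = 1404 / 203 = 6.92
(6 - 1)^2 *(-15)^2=5625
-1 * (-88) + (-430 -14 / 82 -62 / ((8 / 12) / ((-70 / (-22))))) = -287774 / 451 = -638.08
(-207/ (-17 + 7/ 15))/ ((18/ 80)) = 1725/ 31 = 55.65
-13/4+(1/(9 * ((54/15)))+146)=46261/324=142.78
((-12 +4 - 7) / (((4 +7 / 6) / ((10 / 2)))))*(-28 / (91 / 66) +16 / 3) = 87600 / 403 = 217.37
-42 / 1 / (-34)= 21 / 17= 1.24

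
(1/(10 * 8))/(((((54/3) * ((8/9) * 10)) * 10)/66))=33/64000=0.00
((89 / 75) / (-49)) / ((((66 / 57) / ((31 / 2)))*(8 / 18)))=-157263 / 215600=-0.73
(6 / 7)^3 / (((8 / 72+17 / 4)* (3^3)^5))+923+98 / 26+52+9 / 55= 2225693058917843 / 2273591104785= 978.93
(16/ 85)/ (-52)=-4/ 1105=-0.00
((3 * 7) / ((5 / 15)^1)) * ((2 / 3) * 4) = 168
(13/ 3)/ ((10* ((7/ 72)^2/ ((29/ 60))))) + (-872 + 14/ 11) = -11434466/ 13475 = -848.57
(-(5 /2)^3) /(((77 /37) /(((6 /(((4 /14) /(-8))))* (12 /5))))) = 33300 /11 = 3027.27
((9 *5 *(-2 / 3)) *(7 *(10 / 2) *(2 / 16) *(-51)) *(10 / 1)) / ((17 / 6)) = 23625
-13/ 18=-0.72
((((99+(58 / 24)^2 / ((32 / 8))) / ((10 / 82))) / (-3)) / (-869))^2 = 225143607049 / 2254898663424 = 0.10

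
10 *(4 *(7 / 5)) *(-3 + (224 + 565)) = 44016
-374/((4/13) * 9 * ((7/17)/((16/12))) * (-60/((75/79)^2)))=5165875/786366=6.57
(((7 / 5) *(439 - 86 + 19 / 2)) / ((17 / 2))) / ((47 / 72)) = 73080 / 799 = 91.46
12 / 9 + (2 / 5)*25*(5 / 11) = 194 / 33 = 5.88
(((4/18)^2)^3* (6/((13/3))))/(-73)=-128/56037501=-0.00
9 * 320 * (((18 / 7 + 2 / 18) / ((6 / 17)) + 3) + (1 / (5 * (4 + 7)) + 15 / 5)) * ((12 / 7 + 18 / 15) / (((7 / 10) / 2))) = 1232194816 / 3773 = 326582.25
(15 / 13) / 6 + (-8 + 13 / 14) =-626 / 91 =-6.88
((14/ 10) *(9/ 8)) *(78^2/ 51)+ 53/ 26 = 209869/ 1105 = 189.93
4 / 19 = 0.21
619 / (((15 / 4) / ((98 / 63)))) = 34664 / 135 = 256.77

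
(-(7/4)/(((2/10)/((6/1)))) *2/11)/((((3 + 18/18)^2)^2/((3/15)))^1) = -21/2816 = -0.01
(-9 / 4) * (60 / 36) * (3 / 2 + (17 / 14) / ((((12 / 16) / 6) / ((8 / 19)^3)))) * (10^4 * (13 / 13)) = -4006331250 / 48013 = -83442.64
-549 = -549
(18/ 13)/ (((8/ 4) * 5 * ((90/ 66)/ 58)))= 1914/ 325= 5.89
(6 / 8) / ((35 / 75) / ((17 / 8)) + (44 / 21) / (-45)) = 9639 / 2224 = 4.33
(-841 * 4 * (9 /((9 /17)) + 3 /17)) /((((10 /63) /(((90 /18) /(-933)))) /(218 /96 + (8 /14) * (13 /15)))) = 5396.13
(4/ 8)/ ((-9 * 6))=-1/ 108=-0.01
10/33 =0.30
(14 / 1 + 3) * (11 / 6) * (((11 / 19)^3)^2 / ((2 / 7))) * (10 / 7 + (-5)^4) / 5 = 290534232439 / 564550572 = 514.63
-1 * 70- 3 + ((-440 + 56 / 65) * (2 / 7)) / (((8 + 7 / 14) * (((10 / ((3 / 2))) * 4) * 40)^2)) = -11293102007 / 154700000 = -73.00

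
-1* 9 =-9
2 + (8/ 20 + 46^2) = 10592/ 5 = 2118.40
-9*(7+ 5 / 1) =-108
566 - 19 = 547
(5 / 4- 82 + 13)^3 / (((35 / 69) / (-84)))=51497747.21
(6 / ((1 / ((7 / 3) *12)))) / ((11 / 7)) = 1176 / 11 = 106.91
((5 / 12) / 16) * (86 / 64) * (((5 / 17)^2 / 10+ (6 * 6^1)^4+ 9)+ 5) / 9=69575873725 / 10653696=6530.68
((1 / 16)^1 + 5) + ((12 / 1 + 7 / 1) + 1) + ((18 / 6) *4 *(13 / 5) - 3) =4261 / 80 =53.26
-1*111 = -111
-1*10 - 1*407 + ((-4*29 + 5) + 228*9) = 1524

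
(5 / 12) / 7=5 / 84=0.06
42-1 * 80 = -38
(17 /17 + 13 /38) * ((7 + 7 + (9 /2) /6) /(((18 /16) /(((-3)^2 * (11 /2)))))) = 33099 /38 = 871.03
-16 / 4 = -4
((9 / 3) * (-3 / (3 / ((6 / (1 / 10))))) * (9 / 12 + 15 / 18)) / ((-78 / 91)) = 665 / 2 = 332.50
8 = 8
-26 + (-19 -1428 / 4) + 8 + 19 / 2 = -769 / 2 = -384.50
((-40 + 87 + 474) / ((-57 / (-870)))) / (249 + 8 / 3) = 90654 / 2869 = 31.60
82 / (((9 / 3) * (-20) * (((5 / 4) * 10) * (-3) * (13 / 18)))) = 82 / 1625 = 0.05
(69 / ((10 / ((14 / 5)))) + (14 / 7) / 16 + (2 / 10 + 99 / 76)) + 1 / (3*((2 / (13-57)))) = 155203 / 11400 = 13.61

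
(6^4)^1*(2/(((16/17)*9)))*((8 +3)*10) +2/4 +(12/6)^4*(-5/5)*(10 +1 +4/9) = 602593/18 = 33477.39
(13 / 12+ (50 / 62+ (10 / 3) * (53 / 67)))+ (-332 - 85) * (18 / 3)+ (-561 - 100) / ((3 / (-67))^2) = -24838479613 / 74772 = -332189.58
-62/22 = -31/11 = -2.82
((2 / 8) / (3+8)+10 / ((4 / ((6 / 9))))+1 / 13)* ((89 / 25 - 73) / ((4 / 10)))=-657727 / 2145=-306.63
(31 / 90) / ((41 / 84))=434 / 615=0.71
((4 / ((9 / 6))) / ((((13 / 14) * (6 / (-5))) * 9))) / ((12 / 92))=-6440 / 3159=-2.04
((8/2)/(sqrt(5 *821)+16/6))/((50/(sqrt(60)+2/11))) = -96 *sqrt(15)/922025 - 96/10142275+36 *sqrt(4105)/10142275+36 *sqrt(2463)/184405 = 0.01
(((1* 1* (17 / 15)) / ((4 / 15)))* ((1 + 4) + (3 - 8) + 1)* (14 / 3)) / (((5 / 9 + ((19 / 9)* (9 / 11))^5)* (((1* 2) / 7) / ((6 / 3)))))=402466449 / 46180292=8.72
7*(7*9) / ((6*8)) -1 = 131 / 16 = 8.19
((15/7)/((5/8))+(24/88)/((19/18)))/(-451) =-5394/659813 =-0.01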